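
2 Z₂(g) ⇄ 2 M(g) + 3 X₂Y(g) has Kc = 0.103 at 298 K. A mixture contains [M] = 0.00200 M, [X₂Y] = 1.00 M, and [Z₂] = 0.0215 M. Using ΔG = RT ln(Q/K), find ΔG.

ΔG = -6.14 kJ/mol

Qc = [M]²·[X₂Y]³ / [Z₂]² = (0.00200)²·(1.00)³ / (0.0215)² = 0.00865
ΔG = RT ln(Qc/Kc) = (8.314 J mol⁻¹ K⁻¹)(298 K) × ln(0.00865/0.103)
   = (2.478 kJ/mol)(-2.477) = -6.14 kJ/mol
ΔG < 0, so the forward reaction is spontaneous (proceeds forward).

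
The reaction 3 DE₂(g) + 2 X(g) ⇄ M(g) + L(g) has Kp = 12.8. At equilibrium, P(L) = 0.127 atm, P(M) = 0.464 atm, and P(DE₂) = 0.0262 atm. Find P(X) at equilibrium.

At equilibrium, Kp = P(M)·P(L) / (P(DE₂)³·P(X)²) = 12.8.
(0.464)·(0.127) / ((0.0262)³·(P(X))²) = 12.8
P(X)² = 256 ⇒ P(X) = 16.0 atm

P(X) = 16.0 atm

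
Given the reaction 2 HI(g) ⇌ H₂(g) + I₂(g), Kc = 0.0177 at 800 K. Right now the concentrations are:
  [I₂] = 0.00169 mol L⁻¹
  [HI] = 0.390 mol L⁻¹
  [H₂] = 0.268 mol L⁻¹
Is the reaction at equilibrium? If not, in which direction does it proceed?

Qc = [H₂]·[I₂] / [HI]² = (0.268)·(0.00169) / (0.390)² = 0.00298
Qc = 0.00298 < Kc = 0.0177, so the forward reaction proceeds.

toward products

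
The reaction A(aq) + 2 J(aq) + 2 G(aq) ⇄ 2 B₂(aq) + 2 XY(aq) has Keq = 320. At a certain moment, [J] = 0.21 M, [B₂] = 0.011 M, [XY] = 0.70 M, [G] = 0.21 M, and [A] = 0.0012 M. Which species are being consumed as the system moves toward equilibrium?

Q = [B₂]²·[XY]² / ([A]·[J]²·[G]²) = (0.011)²·(0.70)² / ((0.0012)·(0.21)²·(0.21)²) = 25
Q = 25 < Keq = 320: net forward reaction.

A, J, G (reactants)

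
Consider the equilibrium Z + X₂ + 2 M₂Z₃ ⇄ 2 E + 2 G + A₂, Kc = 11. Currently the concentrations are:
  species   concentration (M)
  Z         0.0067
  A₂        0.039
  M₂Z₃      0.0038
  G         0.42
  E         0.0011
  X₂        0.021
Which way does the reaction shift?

Qc = [E]²·[G]²·[A₂] / ([Z]·[X₂]·[M₂Z₃]²) = (0.0011)²·(0.42)²·(0.039) / ((0.0067)·(0.021)·(0.0038)²) = 4.1
Qc = 4.1 < Kc = 11, so the forward reaction proceeds.

in the forward direction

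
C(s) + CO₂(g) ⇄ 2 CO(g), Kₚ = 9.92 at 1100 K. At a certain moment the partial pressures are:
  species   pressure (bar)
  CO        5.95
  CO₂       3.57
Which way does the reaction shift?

(C is a pure solid — omitted from Qₚ.)
Qₚ = P(CO)² / P(CO₂) = (5.95)² / (3.57) = 9.92
Qₚ = 9.92 = Kₚ, so the system is already at equilibrium.

at equilibrium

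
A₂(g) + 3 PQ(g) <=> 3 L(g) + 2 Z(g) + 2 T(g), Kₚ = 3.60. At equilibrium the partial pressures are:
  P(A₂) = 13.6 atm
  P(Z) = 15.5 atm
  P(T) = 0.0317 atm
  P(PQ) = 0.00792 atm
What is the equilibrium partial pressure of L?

At equilibrium, Kₚ = P(L)³·P(Z)²·P(T)² / (P(A₂)·P(PQ)³) = 3.60.
(P(L))³·(15.5)²·(0.0317)² / ((13.6)·(0.00792)³) = 3.60
P(L)³ = 1.01e-4 ⇒ P(L) = 0.0465 atm

P(L) = 0.0465 atm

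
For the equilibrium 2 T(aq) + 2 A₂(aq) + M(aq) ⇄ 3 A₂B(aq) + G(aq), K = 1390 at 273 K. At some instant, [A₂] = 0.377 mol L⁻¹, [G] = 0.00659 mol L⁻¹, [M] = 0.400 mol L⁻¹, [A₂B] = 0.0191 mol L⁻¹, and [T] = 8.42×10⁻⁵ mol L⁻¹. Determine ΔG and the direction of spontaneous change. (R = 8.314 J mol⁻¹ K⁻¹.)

ΔG = -5.68 kJ/mol; the forward reaction is spontaneous

Q = [A₂B]³·[G] / ([T]²·[A₂]²·[M]) = (0.0191)³·(0.00659) / ((8.42×10⁻⁵)²·(0.377)²·(0.400)) = 114
ΔG = RT ln(Q/K) = (8.314 J mol⁻¹ K⁻¹)(273 K) × ln(114/1390)
   = (2.270 kJ/mol)(-2.501) = -5.68 kJ/mol
ΔG < 0, so the forward reaction is spontaneous (proceeds forward).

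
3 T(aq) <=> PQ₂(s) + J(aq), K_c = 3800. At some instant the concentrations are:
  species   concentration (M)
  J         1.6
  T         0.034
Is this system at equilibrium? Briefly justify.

(PQ₂ is a pure solid — omitted from Q_c.)
Q_c = [J] / [T]³ = (1.6) / (0.034)³ = 41000
Q_c = 41000 > K_c = 3800: net reverse reaction.

no; Q > K, reaction proceeds in reverse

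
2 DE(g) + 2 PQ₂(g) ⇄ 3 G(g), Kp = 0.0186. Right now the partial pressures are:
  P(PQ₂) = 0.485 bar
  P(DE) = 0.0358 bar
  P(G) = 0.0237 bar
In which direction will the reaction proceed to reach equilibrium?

toward reactants

Qp = P(G)³ / (P(DE)²·P(PQ₂)²) = (0.0237)³ / ((0.0358)²·(0.485)²) = 0.0442
Qp = 0.0442 > Kp = 0.0186, so the reverse reaction proceeds.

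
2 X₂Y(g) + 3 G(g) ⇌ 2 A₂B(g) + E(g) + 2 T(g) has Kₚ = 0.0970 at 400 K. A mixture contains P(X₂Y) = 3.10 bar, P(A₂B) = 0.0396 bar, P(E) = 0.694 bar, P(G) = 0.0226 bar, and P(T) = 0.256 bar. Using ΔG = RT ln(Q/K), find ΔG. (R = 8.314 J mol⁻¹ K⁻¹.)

ΔG = 6.29 kJ/mol

Qₚ = P(A₂B)²·P(E)·P(T)² / (P(X₂Y)²·P(G)³) = (0.0396)²·(0.694)·(0.256)² / ((3.10)²·(0.0226)³) = 0.643
ΔG = RT ln(Qₚ/Kₚ) = (8.314 J mol⁻¹ K⁻¹)(400 K) × ln(0.643/0.0970)
   = (3.326 kJ/mol)(1.891) = 6.29 kJ/mol
ΔG > 0, so the forward reaction is non-spontaneous (proceeds in reverse).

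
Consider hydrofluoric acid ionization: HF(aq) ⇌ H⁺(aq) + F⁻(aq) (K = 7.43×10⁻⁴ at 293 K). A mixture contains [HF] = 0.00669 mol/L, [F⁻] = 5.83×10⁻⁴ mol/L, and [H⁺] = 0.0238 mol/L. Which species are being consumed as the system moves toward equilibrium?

H⁺, F⁻ (products)

Q = [H⁺]·[F⁻] / [HF] = (0.0238)·(5.83×10⁻⁴) / (0.00669) = 0.00207
Q = 0.00207 > K = 7.43×10⁻⁴: net reverse reaction.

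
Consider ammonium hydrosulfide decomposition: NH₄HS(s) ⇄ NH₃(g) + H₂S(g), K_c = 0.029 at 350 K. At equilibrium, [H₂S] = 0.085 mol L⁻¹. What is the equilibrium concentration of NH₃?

(NH₄HS is a pure solid — omitted from K_c.)
At equilibrium, K_c = [NH₃]·[H₂S] = 0.029.
([NH₃])·(0.085) = 0.029
[NH₃] = 0.341 = 0.34 mol L⁻¹

[NH₃] = 0.34 mol L⁻¹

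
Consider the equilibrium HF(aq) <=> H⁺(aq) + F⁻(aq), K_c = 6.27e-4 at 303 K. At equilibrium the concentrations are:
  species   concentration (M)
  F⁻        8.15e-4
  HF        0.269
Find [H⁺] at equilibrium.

At equilibrium, K_c = [H⁺]·[F⁻] / [HF] = 6.27e-4.
([H⁺])·(8.15e-4) / (0.269) = 6.27e-4
[H⁺] = 0.207 M

[H⁺] = 0.207 M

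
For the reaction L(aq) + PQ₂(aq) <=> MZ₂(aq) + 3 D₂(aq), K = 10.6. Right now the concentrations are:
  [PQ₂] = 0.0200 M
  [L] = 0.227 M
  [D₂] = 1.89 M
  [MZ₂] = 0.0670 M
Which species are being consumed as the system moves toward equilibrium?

MZ₂, D₂ (products)

Q = [MZ₂]·[D₂]³ / ([L]·[PQ₂]) = (0.0670)·(1.89)³ / ((0.227)·(0.0200)) = 99.6
Q = 99.6 > K = 10.6: net reverse reaction.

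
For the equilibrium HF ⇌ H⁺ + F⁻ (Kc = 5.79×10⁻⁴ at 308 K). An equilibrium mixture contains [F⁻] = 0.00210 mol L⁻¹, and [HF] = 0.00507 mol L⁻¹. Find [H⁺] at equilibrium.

[H⁺] = 0.00140 mol L⁻¹

At equilibrium, Kc = [H⁺]·[F⁻] / [HF] = 5.79×10⁻⁴.
([H⁺])·(0.00210) / (0.00507) = 5.79×10⁻⁴
[H⁺] = 0.00140 mol L⁻¹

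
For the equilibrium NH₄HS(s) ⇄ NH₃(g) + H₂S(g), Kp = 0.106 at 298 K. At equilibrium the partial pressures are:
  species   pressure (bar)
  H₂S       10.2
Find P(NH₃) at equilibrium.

P(NH₃) = 0.0104 bar

(NH₄HS is a pure solid — omitted from Kp.)
At equilibrium, Kp = P(NH₃)·P(H₂S) = 0.106.
(P(NH₃))·(10.2) = 0.106
P(NH₃) = 0.0104 bar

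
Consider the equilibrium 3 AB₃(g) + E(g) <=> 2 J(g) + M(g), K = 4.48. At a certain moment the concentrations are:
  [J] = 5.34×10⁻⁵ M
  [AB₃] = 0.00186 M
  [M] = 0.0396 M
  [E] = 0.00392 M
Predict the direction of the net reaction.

at equilibrium

Q = [J]²·[M] / ([AB₃]³·[E]) = (5.34×10⁻⁵)²·(0.0396) / ((0.00186)³·(0.00392)) = 4.48
Q = 4.48 = K, so the system is already at equilibrium.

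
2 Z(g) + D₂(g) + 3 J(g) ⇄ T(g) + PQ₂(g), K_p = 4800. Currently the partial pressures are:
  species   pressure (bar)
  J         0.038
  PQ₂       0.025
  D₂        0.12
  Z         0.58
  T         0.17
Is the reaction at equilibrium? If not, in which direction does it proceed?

Q_p = P(T)·P(PQ₂) / (P(Z)²·P(D₂)·P(J)³) = (0.17)·(0.025) / ((0.58)²·(0.12)·(0.038)³) = 1900
Q_p = 1900 < K_p = 4800, so the forward reaction proceeds.

toward products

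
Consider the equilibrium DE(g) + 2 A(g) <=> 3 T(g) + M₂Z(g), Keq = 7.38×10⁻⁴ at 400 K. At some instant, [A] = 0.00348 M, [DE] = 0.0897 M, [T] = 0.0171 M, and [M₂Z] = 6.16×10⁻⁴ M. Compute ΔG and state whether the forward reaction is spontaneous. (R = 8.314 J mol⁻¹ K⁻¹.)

ΔG = 4.48 kJ/mol; the forward reaction is non-spontaneous

Q = [T]³·[M₂Z] / ([DE]·[A]²) = (0.0171)³·(6.16×10⁻⁴) / ((0.0897)·(0.00348)²) = 0.00284
ΔG = RT ln(Q/Keq) = (8.314 J mol⁻¹ K⁻¹)(400 K) × ln(0.00284/7.38×10⁻⁴)
   = (3.326 kJ/mol)(1.348) = 4.48 kJ/mol
ΔG > 0, so the forward reaction is non-spontaneous (proceeds in reverse).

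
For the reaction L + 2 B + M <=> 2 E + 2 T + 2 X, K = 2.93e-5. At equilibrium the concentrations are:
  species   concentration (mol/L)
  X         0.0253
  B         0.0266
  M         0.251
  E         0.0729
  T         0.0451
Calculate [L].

[L] = 1.33 mol/L

At equilibrium, K = [E]²·[T]²·[X]² / ([L]·[B]²·[M]) = 2.93e-5.
(0.0729)²·(0.0451)²·(0.0253)² / (([L])·(0.0266)²·(0.251)) = 2.93e-5
[L] = 1.33 mol/L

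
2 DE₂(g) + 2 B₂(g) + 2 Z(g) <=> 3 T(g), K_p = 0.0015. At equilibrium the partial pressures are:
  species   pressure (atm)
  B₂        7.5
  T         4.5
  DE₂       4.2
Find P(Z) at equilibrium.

P(Z) = 7.8 atm

At equilibrium, K_p = P(T)³ / (P(DE₂)²·P(B₂)²·P(Z)²) = 0.0015.
(4.5)³ / ((4.2)²·(7.5)²·(P(Z))²) = 0.0015
P(Z)² = 61.2 ⇒ P(Z) = 7.8 atm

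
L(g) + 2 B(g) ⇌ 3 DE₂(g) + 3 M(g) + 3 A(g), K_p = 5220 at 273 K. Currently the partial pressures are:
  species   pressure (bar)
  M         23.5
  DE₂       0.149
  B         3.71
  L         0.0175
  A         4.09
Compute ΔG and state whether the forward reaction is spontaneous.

Q_p = P(DE₂)³·P(M)³·P(A)³ / (P(L)·P(B)²) = (0.149)³·(23.5)³·(4.09)³ / ((0.0175)·(3.71)²) = 12200
ΔG = RT ln(Q_p/K_p) = (8.314 J mol⁻¹ K⁻¹)(273 K) × ln(12200/5220)
   = (2.270 kJ/mol)(0.8489) = 1.93 kJ/mol
ΔG > 0, so the forward reaction is non-spontaneous (proceeds in reverse).

ΔG = 1.93 kJ/mol; the forward reaction is non-spontaneous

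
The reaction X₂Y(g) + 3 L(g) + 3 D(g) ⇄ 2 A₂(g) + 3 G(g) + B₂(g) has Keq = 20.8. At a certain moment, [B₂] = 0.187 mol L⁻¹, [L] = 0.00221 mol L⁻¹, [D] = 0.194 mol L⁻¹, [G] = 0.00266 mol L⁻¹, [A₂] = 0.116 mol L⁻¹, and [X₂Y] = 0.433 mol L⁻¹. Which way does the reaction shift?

Q = [A₂]²·[G]³·[B₂] / ([X₂Y]·[L]³·[D]³) = (0.116)²·(0.00266)³·(0.187) / ((0.433)·(0.00221)³·(0.194)³) = 1.39
Q = 1.39 < Keq = 20.8, so the forward reaction proceeds.

toward products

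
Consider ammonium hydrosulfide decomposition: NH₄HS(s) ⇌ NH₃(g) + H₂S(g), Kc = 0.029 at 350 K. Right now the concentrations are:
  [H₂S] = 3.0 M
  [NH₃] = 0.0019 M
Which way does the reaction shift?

forward (toward products)

(NH₄HS is a pure solid — omitted from Qc.)
Qc = [NH₃]·[H₂S] = (0.0019)·(3.0) = 0.0057
Qc = 0.0057 < Kc = 0.029, so the forward reaction proceeds.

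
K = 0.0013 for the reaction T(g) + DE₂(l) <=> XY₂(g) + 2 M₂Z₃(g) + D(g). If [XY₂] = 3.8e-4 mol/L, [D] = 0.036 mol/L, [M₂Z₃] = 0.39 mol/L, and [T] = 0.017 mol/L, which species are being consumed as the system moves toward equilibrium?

(DE₂ is a pure liquid — omitted from Q.)
Q = [XY₂]·[M₂Z₃]²·[D] / [T] = (3.8e-4)·(0.39)²·(0.036) / (0.017) = 1.2e-4
Q = 1.2e-4 < K = 0.0013: net forward reaction.

T, DE₂ (reactants)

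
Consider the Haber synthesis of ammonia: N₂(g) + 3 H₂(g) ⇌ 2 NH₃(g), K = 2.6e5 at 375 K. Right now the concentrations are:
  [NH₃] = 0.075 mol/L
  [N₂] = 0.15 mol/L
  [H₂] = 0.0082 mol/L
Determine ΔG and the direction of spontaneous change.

Q = [NH₃]² / ([N₂]·[H₂]³) = (0.075)² / ((0.15)·(0.0082)³) = 68000
ΔG = RT ln(Q/K) = (8.314 J mol⁻¹ K⁻¹)(375 K) × ln(68000/2.6e5)
   = (3.118 kJ/mol)(-1.341) = -4.18 kJ/mol
ΔG < 0, so the forward reaction is spontaneous (proceeds forward).

ΔG = -4.18 kJ/mol; the forward reaction is spontaneous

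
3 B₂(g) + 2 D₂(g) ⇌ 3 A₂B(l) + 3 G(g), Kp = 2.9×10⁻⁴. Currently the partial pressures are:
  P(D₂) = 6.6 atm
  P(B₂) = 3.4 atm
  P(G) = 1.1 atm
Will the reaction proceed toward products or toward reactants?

reverse (toward reactants)

(A₂B is a pure liquid — omitted from Qp.)
Qp = P(G)³ / (P(B₂)³·P(D₂)²) = (1.1)³ / ((3.4)³·(6.6)²) = 7.8×10⁻⁴
Qp = 7.8×10⁻⁴ > Kp = 2.9×10⁻⁴, so the reverse reaction proceeds.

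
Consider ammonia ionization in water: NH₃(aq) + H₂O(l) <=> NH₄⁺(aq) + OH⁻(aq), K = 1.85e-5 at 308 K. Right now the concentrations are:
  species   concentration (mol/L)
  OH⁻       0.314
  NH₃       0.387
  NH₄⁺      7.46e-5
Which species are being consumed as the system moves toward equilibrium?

(H₂O is a pure liquid — omitted from Q.)
Q = [NH₄⁺]·[OH⁻] / [NH₃] = (7.46e-5)·(0.314) / (0.387) = 6.05e-5
Q = 6.05e-5 > K = 1.85e-5: net reverse reaction.

NH₄⁺, OH⁻ (products)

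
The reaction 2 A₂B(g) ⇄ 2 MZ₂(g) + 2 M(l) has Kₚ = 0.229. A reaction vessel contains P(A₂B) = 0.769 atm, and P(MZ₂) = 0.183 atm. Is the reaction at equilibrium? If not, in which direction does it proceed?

to the right

(M is a pure liquid — omitted from Qₚ.)
Qₚ = P(MZ₂)² / P(A₂B)² = (0.183)² / (0.769)² = 0.0566
Qₚ = 0.0566 < Kₚ = 0.229, so the forward reaction proceeds.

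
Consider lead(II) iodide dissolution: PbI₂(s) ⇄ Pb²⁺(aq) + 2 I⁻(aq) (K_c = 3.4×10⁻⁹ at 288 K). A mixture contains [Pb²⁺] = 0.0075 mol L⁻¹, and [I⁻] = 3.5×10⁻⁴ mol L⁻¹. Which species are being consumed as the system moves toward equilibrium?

(PbI₂ is a pure solid — omitted from Q_c.)
Q_c = [Pb²⁺]·[I⁻]² = (0.0075)·(3.5×10⁻⁴)² = 9.2×10⁻¹⁰
Q_c = 9.2×10⁻¹⁰ < K_c = 3.4×10⁻⁹: net forward reaction.

PbI₂ (reactants)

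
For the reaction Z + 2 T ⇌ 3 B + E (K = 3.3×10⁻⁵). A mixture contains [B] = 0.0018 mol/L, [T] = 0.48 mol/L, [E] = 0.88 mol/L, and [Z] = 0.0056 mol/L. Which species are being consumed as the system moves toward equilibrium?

Q = [B]³·[E] / ([Z]·[T]²) = (0.0018)³·(0.88) / ((0.0056)·(0.48)²) = 4.0×10⁻⁶
Q = 4.0×10⁻⁶ < K = 3.3×10⁻⁵: net forward reaction.

Z, T (reactants)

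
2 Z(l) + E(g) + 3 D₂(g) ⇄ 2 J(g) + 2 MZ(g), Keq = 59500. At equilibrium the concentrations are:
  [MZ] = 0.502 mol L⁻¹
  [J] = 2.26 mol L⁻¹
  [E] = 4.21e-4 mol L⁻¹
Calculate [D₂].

[D₂] = 0.372 mol L⁻¹

(Z is a pure liquid — omitted from Keq.)
At equilibrium, Keq = [J]²·[MZ]² / ([E]·[D₂]³) = 59500.
(2.26)²·(0.502)² / ((4.21e-4)·([D₂])³) = 59500
[D₂]³ = 0.0514 ⇒ [D₂] = 0.372 mol L⁻¹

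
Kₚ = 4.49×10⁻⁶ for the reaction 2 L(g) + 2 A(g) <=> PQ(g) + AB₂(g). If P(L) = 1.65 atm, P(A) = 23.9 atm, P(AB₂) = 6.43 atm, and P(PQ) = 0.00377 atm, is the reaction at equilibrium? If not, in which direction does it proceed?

Qₚ = P(PQ)·P(AB₂) / (P(L)²·P(A)²) = (0.00377)·(6.43) / ((1.65)²·(23.9)²) = 1.56×10⁻⁵
Qₚ = 1.56×10⁻⁵ > Kₚ = 4.49×10⁻⁶, so the reverse reaction proceeds.

toward reactants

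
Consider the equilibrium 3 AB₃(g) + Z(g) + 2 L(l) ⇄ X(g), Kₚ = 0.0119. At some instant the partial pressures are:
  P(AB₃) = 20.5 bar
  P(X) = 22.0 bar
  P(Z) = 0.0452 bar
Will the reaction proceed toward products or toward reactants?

(L is a pure liquid — omitted from Qₚ.)
Qₚ = P(X) / (P(AB₃)³·P(Z)) = (22.0) / ((20.5)³·(0.0452)) = 0.0565
Qₚ = 0.0565 > Kₚ = 0.0119, so the reverse reaction proceeds.

toward reactants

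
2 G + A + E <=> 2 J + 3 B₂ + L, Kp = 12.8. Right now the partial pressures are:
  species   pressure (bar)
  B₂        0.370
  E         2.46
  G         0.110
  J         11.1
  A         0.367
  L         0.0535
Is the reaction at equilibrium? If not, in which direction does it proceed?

Qp = P(J)²·P(B₂)³·P(L) / (P(G)²·P(A)·P(E)) = (11.1)²·(0.370)³·(0.0535) / ((0.110)²·(0.367)·(2.46)) = 30.6
Qp = 30.6 > Kp = 12.8, so the reverse reaction proceeds.

in the reverse direction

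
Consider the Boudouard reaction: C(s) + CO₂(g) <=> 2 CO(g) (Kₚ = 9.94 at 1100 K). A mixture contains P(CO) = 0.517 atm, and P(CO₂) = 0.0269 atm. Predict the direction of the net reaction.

at equilibrium

(C is a pure solid — omitted from Qₚ.)
Qₚ = P(CO)² / P(CO₂) = (0.517)² / (0.0269) = 9.94
Qₚ = 9.94 = Kₚ, so the system is already at equilibrium.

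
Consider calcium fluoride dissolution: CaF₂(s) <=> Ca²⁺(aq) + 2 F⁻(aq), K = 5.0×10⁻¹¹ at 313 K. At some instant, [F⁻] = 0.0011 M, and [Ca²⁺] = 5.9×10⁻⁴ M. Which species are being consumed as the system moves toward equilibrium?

Ca²⁺, F⁻ (products)

(CaF₂ is a pure solid — omitted from Q.)
Q = [Ca²⁺]·[F⁻]² = (5.9×10⁻⁴)·(0.0011)² = 7.1×10⁻¹⁰
Q = 7.1×10⁻¹⁰ > K = 5.0×10⁻¹¹: net reverse reaction.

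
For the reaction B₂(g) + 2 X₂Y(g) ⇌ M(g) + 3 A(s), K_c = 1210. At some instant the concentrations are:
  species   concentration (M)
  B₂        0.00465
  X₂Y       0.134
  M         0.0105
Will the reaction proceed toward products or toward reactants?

(A is a pure solid — omitted from Q_c.)
Q_c = [M] / ([B₂]·[X₂Y]²) = (0.0105) / ((0.00465)·(0.134)²) = 126
Q_c = 126 < K_c = 1210, so the forward reaction proceeds.

toward products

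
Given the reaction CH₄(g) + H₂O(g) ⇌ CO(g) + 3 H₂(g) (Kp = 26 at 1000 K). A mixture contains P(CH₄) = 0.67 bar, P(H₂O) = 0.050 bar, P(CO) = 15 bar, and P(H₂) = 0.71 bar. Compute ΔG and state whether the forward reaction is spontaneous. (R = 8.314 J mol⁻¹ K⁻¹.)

ΔG = 15.1 kJ/mol; the forward reaction is non-spontaneous

Qp = P(CO)·P(H₂)³ / (P(CH₄)·P(H₂O)) = (15)·(0.71)³ / ((0.67)·(0.050)) = 160
ΔG = RT ln(Qp/Kp) = (8.314 J mol⁻¹ K⁻¹)(1000 K) × ln(160/26)
   = (8.314 kJ/mol)(1.817) = 15.1 kJ/mol
ΔG > 0, so the forward reaction is non-spontaneous (proceeds in reverse).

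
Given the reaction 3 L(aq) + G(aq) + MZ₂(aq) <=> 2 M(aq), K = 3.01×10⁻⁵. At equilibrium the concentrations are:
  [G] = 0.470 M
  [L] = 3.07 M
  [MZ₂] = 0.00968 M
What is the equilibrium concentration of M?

At equilibrium, K = [M]² / ([L]³·[G]·[MZ₂]) = 3.01×10⁻⁵.
([M])² / ((3.07)³·(0.470)·(0.00968)) = 3.01×10⁻⁵
[M]² = 3.96×10⁻⁶ ⇒ [M] = 0.00199 M

[M] = 0.00199 M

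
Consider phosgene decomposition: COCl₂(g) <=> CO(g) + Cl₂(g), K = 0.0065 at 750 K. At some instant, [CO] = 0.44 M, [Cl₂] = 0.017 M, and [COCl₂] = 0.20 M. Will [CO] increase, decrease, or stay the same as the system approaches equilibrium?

Q = [CO]·[Cl₂] / [COCl₂] = (0.44)·(0.017) / (0.20) = 0.037
Q = 0.037 > K = 0.0065: net reverse reaction.
CO is a product, so it decreases.

decrease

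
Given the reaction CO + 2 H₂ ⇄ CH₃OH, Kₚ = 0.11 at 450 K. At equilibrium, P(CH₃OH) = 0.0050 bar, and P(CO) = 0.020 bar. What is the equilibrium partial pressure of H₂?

P(H₂) = 1.5 bar

At equilibrium, Kₚ = P(CH₃OH) / (P(CO)·P(H₂)²) = 0.11.
(0.0050) / ((0.020)·(P(H₂))²) = 0.11
P(H₂)² = 2.27 ⇒ P(H₂) = 1.5 bar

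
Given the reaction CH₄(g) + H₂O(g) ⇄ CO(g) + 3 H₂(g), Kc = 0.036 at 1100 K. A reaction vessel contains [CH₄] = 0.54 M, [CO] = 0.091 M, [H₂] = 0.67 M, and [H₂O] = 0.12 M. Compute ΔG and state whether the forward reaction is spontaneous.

Qc = [CO]·[H₂]³ / ([CH₄]·[H₂O]) = (0.091)·(0.67)³ / ((0.54)·(0.12)) = 0.422
ΔG = RT ln(Qc/Kc) = (8.314 J mol⁻¹ K⁻¹)(1100 K) × ln(0.422/0.036)
   = (9.145 kJ/mol)(2.461) = 22.5 kJ/mol
ΔG > 0, so the forward reaction is non-spontaneous (proceeds in reverse).

ΔG = 22.5 kJ/mol; the forward reaction is non-spontaneous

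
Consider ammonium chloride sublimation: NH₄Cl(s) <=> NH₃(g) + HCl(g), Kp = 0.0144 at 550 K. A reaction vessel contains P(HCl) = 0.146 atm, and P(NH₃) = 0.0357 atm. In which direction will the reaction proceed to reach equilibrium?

to the right

(NH₄Cl is a pure solid — omitted from Qp.)
Qp = P(NH₃)·P(HCl) = (0.0357)·(0.146) = 0.00521
Qp = 0.00521 < Kp = 0.0144, so the forward reaction proceeds.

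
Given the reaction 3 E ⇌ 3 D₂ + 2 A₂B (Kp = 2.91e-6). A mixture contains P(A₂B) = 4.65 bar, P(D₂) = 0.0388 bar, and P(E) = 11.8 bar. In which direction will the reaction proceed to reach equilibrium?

in the forward direction

Qp = P(D₂)³·P(A₂B)² / P(E)³ = (0.0388)³·(4.65)² / (11.8)³ = 7.69e-7
Qp = 7.69e-7 < Kp = 2.91e-6, so the forward reaction proceeds.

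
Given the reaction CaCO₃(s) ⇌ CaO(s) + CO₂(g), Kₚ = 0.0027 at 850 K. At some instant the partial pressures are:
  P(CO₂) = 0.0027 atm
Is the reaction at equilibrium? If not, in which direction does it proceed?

(CaCO₃, CaO are pure solids — omitted from Qₚ.)
Qₚ = P(CO₂) = 0.0027
Qₚ = 0.0027 = Kₚ, so the system is already at equilibrium.

neither direction; the system is at equilibrium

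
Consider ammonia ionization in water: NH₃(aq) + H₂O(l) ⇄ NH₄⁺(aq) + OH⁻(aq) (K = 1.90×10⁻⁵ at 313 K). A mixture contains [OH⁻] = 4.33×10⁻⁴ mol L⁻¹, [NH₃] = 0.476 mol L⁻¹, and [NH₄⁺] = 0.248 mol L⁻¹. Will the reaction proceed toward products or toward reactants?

toward reactants

(H₂O is a pure liquid — omitted from Q.)
Q = [NH₄⁺]·[OH⁻] / [NH₃] = (0.248)·(4.33×10⁻⁴) / (0.476) = 2.26×10⁻⁴
Q = 2.26×10⁻⁴ > K = 1.90×10⁻⁵, so the reverse reaction proceeds.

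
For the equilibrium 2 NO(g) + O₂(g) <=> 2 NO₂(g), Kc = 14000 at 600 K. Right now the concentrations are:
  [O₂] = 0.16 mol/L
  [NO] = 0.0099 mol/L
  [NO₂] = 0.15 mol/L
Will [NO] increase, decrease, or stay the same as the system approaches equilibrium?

Qc = [NO₂]² / ([NO]²·[O₂]) = (0.15)² / ((0.0099)²·(0.16)) = 1400
Qc = 1400 < Kc = 14000: net forward reaction.
NO is a reactant, so it decreases.

decrease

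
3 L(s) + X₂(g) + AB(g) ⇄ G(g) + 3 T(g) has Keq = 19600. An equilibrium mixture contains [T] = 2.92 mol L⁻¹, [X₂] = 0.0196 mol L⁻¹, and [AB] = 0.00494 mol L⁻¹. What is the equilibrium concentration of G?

(L is a pure solid — omitted from Keq.)
At equilibrium, Keq = [G]·[T]³ / ([X₂]·[AB]) = 19600.
([G])·(2.92)³ / ((0.0196)·(0.00494)) = 19600
[G] = 0.0762 mol L⁻¹

[G] = 0.0762 mol L⁻¹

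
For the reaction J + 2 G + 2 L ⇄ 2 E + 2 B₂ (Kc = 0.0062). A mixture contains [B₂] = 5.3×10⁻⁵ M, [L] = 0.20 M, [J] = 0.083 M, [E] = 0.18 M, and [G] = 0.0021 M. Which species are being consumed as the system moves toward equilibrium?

Qc = [E]²·[B₂]² / ([J]·[G]²·[L]²) = (0.18)²·(5.3×10⁻⁵)² / ((0.083)·(0.0021)²·(0.20)²) = 0.0062
Qc = 0.0062 = Kc; the system is at equilibrium.

none (at equilibrium)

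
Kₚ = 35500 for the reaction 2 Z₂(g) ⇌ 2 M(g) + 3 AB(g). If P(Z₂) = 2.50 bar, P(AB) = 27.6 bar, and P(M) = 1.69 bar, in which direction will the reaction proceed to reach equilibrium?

Qₚ = P(M)²·P(AB)³ / P(Z₂)² = (1.69)²·(27.6)³ / (2.50)² = 9610
Qₚ = 9610 < Kₚ = 35500, so the forward reaction proceeds.

forward (toward products)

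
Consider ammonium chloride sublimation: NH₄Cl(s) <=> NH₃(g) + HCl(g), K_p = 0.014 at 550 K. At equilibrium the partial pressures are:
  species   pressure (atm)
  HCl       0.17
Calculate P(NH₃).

P(NH₃) = 0.082 atm

(NH₄Cl is a pure solid — omitted from K_p.)
At equilibrium, K_p = P(NH₃)·P(HCl) = 0.014.
(P(NH₃))·(0.17) = 0.014
P(NH₃) = 0.0824 = 0.082 atm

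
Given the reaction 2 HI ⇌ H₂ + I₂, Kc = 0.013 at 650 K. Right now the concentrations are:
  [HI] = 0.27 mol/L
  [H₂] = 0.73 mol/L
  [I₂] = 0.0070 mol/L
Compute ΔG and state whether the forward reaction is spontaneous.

Qc = [H₂]·[I₂] / [HI]² = (0.73)·(0.0070) / (0.27)² = 0.0701
ΔG = RT ln(Qc/Kc) = (8.314 J mol⁻¹ K⁻¹)(650 K) × ln(0.0701/0.013)
   = (5.404 kJ/mol)(1.685) = 9.11 kJ/mol
ΔG > 0, so the forward reaction is non-spontaneous (proceeds in reverse).

ΔG = 9.11 kJ/mol; the forward reaction is non-spontaneous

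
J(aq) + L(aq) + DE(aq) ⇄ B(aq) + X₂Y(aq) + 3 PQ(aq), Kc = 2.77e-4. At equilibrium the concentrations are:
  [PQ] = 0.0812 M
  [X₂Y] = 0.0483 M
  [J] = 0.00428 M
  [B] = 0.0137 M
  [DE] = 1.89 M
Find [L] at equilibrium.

[L] = 0.158 M

At equilibrium, Kc = [B]·[X₂Y]·[PQ]³ / ([J]·[L]·[DE]) = 2.77e-4.
(0.0137)·(0.0483)·(0.0812)³ / ((0.00428)·([L])·(1.89)) = 2.77e-4
[L] = 0.158 M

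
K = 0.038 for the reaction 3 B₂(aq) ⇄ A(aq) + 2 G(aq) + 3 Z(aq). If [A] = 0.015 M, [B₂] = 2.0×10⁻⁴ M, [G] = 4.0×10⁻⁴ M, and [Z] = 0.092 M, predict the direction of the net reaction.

in the reverse direction

Q = [A]·[G]²·[Z]³ / [B₂]³ = (0.015)·(4.0×10⁻⁴)²·(0.092)³ / (2.0×10⁻⁴)³ = 0.23
Q = 0.23 > K = 0.038, so the reverse reaction proceeds.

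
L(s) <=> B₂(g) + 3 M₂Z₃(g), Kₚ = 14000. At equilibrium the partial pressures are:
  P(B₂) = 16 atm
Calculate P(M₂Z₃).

P(M₂Z₃) = 9.6 atm

(L is a pure solid — omitted from Kₚ.)
At equilibrium, Kₚ = P(B₂)·P(M₂Z₃)³ = 14000.
(16)·(P(M₂Z₃))³ = 14000
P(M₂Z₃)³ = 875 ⇒ P(M₂Z₃) = 9.6 atm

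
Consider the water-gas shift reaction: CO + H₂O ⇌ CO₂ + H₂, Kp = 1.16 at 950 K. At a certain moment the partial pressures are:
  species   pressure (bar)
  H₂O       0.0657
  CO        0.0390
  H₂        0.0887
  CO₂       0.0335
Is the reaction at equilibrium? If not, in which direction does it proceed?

no net change (already at equilibrium)

Qp = P(CO₂)·P(H₂) / (P(CO)·P(H₂O)) = (0.0335)·(0.0887) / ((0.0390)·(0.0657)) = 1.16
Qp = 1.16 = Kp, so the system is already at equilibrium.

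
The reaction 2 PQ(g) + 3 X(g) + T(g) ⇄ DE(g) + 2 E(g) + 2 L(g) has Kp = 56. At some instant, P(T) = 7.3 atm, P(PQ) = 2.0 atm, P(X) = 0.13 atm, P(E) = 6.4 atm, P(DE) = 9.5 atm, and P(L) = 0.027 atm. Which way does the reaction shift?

toward products

Qp = P(DE)·P(E)²·P(L)² / (P(PQ)²·P(X)³·P(T)) = (9.5)·(6.4)²·(0.027)² / ((2.0)²·(0.13)³·(7.3)) = 4.4
Qp = 4.4 < Kp = 56, so the forward reaction proceeds.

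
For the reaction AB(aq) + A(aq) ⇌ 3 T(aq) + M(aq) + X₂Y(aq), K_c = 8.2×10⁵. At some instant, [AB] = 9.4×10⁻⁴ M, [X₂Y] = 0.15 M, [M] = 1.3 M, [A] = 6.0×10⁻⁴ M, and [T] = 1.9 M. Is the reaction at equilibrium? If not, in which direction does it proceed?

in the reverse direction

Q_c = [T]³·[M]·[X₂Y] / ([AB]·[A]) = (1.9)³·(1.3)·(0.15) / ((9.4×10⁻⁴)·(6.0×10⁻⁴)) = 2.4×10⁶
Q_c = 2.4×10⁶ > K_c = 8.2×10⁵, so the reverse reaction proceeds.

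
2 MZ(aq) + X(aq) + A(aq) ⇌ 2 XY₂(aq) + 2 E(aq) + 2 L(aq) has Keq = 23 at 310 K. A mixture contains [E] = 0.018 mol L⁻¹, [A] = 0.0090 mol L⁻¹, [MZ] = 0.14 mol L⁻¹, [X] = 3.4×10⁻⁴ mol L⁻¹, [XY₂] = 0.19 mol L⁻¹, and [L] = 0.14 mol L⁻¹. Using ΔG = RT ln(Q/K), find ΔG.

Q = [XY₂]²·[E]²·[L]² / ([MZ]²·[X]·[A]) = (0.19)²·(0.018)²·(0.14)² / ((0.14)²·(3.4×10⁻⁴)·(0.0090)) = 3.82
ΔG = RT ln(Q/Keq) = (8.314 J mol⁻¹ K⁻¹)(310 K) × ln(3.82/23)
   = (2.577 kJ/mol)(-1.795) = -4.63 kJ/mol
ΔG < 0, so the forward reaction is spontaneous (proceeds forward).

ΔG = -4.63 kJ/mol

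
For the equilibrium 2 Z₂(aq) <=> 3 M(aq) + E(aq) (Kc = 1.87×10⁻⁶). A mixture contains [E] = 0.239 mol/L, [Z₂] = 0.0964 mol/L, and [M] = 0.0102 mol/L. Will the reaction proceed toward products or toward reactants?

Qc = [M]³·[E] / [Z₂]² = (0.0102)³·(0.239) / (0.0964)² = 2.73×10⁻⁵
Qc = 2.73×10⁻⁵ > Kc = 1.87×10⁻⁶, so the reverse reaction proceeds.

toward reactants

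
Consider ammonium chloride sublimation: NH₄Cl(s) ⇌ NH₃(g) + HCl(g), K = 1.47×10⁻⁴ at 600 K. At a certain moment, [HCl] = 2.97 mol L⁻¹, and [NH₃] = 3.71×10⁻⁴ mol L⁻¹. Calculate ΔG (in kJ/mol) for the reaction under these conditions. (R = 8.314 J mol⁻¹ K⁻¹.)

(NH₄Cl is a pure solid — omitted from Q.)
Q = [NH₃]·[HCl] = (3.71×10⁻⁴)·(2.97) = 0.00110
ΔG = RT ln(Q/K) = (8.314 J mol⁻¹ K⁻¹)(600 K) × ln(0.00110/1.47×10⁻⁴)
   = (4.988 kJ/mol)(2.013) = 10.0 kJ/mol
ΔG > 0, so the forward reaction is non-spontaneous (proceeds in reverse).

ΔG = 10.0 kJ/mol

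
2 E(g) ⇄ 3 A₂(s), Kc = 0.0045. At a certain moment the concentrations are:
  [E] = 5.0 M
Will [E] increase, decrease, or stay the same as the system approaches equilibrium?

increase

(A₂ is a pure solid — omitted from Qc.)
Qc = 1 / [E]² = 1 / (5.0)² = 0.040
Qc = 0.040 > Kc = 0.0045: net reverse reaction.
E is a reactant, so it increases.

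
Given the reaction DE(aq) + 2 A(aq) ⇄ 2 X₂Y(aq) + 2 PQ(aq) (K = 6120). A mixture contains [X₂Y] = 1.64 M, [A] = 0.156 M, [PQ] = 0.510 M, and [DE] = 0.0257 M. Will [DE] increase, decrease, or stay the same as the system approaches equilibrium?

decrease

Q = [X₂Y]²·[PQ]² / ([DE]·[A]²) = (1.64)²·(0.510)² / ((0.0257)·(0.156)²) = 1120
Q = 1120 < K = 6120: net forward reaction.
DE is a reactant, so it decreases.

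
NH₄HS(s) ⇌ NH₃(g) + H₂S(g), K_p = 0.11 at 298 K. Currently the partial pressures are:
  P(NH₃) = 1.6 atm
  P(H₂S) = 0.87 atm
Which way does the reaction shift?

toward reactants

(NH₄HS is a pure solid — omitted from Q_p.)
Q_p = P(NH₃)·P(H₂S) = (1.6)·(0.87) = 1.4
Q_p = 1.4 > K_p = 0.11, so the reverse reaction proceeds.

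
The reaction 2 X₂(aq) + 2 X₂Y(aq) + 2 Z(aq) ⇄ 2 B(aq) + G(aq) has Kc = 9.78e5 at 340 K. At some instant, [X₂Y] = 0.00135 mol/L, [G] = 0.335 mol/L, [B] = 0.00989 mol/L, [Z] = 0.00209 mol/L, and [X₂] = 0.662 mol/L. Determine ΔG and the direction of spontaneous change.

ΔG = 6.39 kJ/mol; the forward reaction is non-spontaneous

Qc = [B]²·[G] / ([X₂]²·[X₂Y]²·[Z]²) = (0.00989)²·(0.335) / ((0.662)²·(0.00135)²·(0.00209)²) = 9.39e6
ΔG = RT ln(Qc/Kc) = (8.314 J mol⁻¹ K⁻¹)(340 K) × ln(9.39e6/9.78e5)
   = (2.827 kJ/mol)(2.262) = 6.39 kJ/mol
ΔG > 0, so the forward reaction is non-spontaneous (proceeds in reverse).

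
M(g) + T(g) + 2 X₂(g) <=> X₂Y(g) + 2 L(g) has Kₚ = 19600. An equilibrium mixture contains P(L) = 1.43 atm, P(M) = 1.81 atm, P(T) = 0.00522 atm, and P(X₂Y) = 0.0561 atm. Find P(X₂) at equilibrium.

P(X₂) = 0.0249 atm

At equilibrium, Kₚ = P(X₂Y)·P(L)² / (P(M)·P(T)·P(X₂)²) = 19600.
(0.0561)·(1.43)² / ((1.81)·(0.00522)·(P(X₂))²) = 19600
P(X₂)² = 6.19×10⁻⁴ ⇒ P(X₂) = 0.0249 atm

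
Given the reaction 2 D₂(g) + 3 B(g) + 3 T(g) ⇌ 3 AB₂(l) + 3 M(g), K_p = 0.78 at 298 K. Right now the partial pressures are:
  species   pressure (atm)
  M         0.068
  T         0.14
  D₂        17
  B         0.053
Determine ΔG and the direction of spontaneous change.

ΔG = 3.04 kJ/mol; the forward reaction is non-spontaneous

(AB₂ is a pure liquid — omitted from Q_p.)
Q_p = P(M)³ / (P(D₂)²·P(B)³·P(T)³) = (0.068)³ / ((17)²·(0.053)³·(0.14)³) = 2.66
ΔG = RT ln(Q_p/K_p) = (8.314 J mol⁻¹ K⁻¹)(298 K) × ln(2.66/0.78)
   = (2.478 kJ/mol)(1.227) = 3.04 kJ/mol
ΔG > 0, so the forward reaction is non-spontaneous (proceeds in reverse).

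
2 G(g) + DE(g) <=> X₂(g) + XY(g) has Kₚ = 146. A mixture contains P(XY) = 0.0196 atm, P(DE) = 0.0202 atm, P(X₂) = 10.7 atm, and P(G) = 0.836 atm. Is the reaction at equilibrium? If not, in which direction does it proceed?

forward (toward products)

Qₚ = P(X₂)·P(XY) / (P(G)²·P(DE)) = (10.7)·(0.0196) / ((0.836)²·(0.0202)) = 14.9
Qₚ = 14.9 < Kₚ = 146, so the forward reaction proceeds.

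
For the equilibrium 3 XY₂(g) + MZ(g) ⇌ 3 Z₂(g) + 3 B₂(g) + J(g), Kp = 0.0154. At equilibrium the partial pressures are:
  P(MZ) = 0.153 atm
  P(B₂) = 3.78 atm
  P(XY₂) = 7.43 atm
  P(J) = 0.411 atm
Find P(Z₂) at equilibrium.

P(Z₂) = 0.352 atm

At equilibrium, Kp = P(Z₂)³·P(B₂)³·P(J) / (P(XY₂)³·P(MZ)) = 0.0154.
(P(Z₂))³·(3.78)³·(0.411) / ((7.43)³·(0.153)) = 0.0154
P(Z₂)³ = 0.0435 ⇒ P(Z₂) = 0.352 atm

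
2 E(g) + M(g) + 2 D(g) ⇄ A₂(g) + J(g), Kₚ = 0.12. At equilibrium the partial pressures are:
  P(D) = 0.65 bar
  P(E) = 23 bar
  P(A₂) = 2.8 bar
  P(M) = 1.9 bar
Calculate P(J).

P(J) = 18 bar

At equilibrium, Kₚ = P(A₂)·P(J) / (P(E)²·P(M)·P(D)²) = 0.12.
(2.8)·(P(J)) / ((23)²·(1.9)·(0.65)²) = 0.12
P(J) = 18.2 = 18 bar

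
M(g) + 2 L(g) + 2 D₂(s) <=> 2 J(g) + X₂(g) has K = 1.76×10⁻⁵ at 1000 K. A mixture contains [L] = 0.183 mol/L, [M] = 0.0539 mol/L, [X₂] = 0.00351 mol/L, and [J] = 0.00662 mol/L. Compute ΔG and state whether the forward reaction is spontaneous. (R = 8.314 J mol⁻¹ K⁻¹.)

(D₂ is a pure solid — omitted from Q.)
Q = [J]²·[X₂] / ([M]·[L]²) = (0.00662)²·(0.00351) / ((0.0539)·(0.183)²) = 8.52×10⁻⁵
ΔG = RT ln(Q/K) = (8.314 J mol⁻¹ K⁻¹)(1000 K) × ln(8.52×10⁻⁵/1.76×10⁻⁵)
   = (8.314 kJ/mol)(1.577) = 13.1 kJ/mol
ΔG > 0, so the forward reaction is non-spontaneous (proceeds in reverse).

ΔG = 13.1 kJ/mol; the forward reaction is non-spontaneous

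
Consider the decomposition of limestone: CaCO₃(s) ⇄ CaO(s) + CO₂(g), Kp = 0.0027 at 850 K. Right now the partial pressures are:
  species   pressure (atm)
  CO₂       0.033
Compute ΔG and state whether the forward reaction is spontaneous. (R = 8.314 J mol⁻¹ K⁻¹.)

ΔG = 17.7 kJ/mol; the forward reaction is non-spontaneous

(CaCO₃, CaO are pure solids — omitted from Qp.)
Qp = P(CO₂) = 0.0330
ΔG = RT ln(Qp/Kp) = (8.314 J mol⁻¹ K⁻¹)(850 K) × ln(0.0330/0.0027)
   = (7.067 kJ/mol)(2.503) = 17.7 kJ/mol
ΔG > 0, so the forward reaction is non-spontaneous (proceeds in reverse).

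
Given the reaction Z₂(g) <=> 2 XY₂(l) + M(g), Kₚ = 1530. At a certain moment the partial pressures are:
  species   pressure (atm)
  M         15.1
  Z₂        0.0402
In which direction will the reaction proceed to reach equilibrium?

(XY₂ is a pure liquid — omitted from Qₚ.)
Qₚ = P(M) / P(Z₂) = (15.1) / (0.0402) = 376
Qₚ = 376 < Kₚ = 1530, so the forward reaction proceeds.

to the right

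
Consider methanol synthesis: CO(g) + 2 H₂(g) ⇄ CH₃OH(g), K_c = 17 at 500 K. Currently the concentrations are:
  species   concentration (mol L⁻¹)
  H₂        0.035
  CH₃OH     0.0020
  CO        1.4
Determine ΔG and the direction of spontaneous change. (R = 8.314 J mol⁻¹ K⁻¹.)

ΔG = -11.1 kJ/mol; the forward reaction is spontaneous

Q_c = [CH₃OH] / ([CO]·[H₂]²) = (0.0020) / ((1.4)·(0.035)²) = 1.17
ΔG = RT ln(Q_c/K_c) = (8.314 J mol⁻¹ K⁻¹)(500 K) × ln(1.17/17)
   = (4.157 kJ/mol)(-2.676) = -11.1 kJ/mol
ΔG < 0, so the forward reaction is spontaneous (proceeds forward).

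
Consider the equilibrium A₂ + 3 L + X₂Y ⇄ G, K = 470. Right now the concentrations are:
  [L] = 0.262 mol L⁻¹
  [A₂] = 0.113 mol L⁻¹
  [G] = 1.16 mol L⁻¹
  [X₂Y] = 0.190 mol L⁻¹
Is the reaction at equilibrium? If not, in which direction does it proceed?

Q = [G] / ([A₂]·[L]³·[X₂Y]) = (1.16) / ((0.113)·(0.262)³·(0.190)) = 3000
Q = 3000 > K = 470, so the reverse reaction proceeds.

reverse (toward reactants)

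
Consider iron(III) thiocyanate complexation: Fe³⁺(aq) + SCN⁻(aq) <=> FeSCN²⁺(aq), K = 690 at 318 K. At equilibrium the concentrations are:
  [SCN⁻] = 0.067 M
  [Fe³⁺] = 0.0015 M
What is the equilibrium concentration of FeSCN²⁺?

At equilibrium, K = [FeSCN²⁺] / ([Fe³⁺]·[SCN⁻]) = 690.
([FeSCN²⁺]) / ((0.0015)·(0.067)) = 690
[FeSCN²⁺] = 0.0693 = 0.069 M

[FeSCN²⁺] = 0.069 M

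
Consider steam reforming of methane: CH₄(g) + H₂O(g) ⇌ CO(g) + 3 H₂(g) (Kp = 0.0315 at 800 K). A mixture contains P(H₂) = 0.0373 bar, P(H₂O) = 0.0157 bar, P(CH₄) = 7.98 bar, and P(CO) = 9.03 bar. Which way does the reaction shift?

Qp = P(CO)·P(H₂)³ / (P(CH₄)·P(H₂O)) = (9.03)·(0.0373)³ / ((7.98)·(0.0157)) = 0.00374
Qp = 0.00374 < Kp = 0.0315, so the forward reaction proceeds.

toward products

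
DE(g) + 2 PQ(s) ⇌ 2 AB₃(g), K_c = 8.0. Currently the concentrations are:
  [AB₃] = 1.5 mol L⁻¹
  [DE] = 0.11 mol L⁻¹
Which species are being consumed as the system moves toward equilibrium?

(PQ is a pure solid — omitted from Q_c.)
Q_c = [AB₃]² / [DE] = (1.5)² / (0.11) = 20
Q_c = 20 > K_c = 8.0: net reverse reaction.

AB₃ (products)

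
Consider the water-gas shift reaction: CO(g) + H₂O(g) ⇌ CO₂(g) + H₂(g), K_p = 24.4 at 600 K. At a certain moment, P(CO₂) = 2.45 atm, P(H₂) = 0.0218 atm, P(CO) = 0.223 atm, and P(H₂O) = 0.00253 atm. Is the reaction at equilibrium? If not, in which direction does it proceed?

Q_p = P(CO₂)·P(H₂) / (P(CO)·P(H₂O)) = (2.45)·(0.0218) / ((0.223)·(0.00253)) = 94.7
Q_p = 94.7 > K_p = 24.4, so the reverse reaction proceeds.

toward reactants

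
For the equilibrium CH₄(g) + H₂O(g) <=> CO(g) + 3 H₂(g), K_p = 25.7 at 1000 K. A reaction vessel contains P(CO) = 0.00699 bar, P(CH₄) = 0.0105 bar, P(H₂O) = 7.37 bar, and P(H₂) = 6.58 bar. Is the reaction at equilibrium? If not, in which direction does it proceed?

Q_p = P(CO)·P(H₂)³ / (P(CH₄)·P(H₂O)) = (0.00699)·(6.58)³ / ((0.0105)·(7.37)) = 25.7
Q_p = 25.7 = K_p, so the system is already at equilibrium.

at equilibrium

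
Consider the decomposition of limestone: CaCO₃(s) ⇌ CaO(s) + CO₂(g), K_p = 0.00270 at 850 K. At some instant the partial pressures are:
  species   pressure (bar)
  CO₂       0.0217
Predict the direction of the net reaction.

toward reactants

(CaCO₃, CaO are pure solids — omitted from Q_p.)
Q_p = P(CO₂) = 0.0217
Q_p = 0.0217 > K_p = 0.00270, so the reverse reaction proceeds.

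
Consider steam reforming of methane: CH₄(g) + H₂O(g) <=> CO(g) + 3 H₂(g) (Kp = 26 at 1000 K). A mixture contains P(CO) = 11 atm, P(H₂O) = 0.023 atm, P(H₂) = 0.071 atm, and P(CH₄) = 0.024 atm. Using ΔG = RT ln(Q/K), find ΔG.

ΔG = -10.8 kJ/mol

Qp = P(CO)·P(H₂)³ / (P(CH₄)·P(H₂O)) = (11)·(0.071)³ / ((0.024)·(0.023)) = 7.13
ΔG = RT ln(Qp/Kp) = (8.314 J mol⁻¹ K⁻¹)(1000 K) × ln(7.13/26)
   = (8.314 kJ/mol)(-1.294) = -10.8 kJ/mol
ΔG < 0, so the forward reaction is spontaneous (proceeds forward).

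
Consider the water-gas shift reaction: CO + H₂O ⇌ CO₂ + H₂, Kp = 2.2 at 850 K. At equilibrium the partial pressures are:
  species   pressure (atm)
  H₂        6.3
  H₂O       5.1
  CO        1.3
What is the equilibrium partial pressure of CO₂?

At equilibrium, Kp = P(CO₂)·P(H₂) / (P(CO)·P(H₂O)) = 2.2.
(P(CO₂))·(6.3) / ((1.3)·(5.1)) = 2.2
P(CO₂) = 2.32 = 2.3 atm

P(CO₂) = 2.3 atm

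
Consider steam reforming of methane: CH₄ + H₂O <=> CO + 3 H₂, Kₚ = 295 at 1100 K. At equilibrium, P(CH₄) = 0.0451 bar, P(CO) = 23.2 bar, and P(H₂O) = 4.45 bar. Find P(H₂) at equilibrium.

At equilibrium, Kₚ = P(CO)·P(H₂)³ / (P(CH₄)·P(H₂O)) = 295.
(23.2)·(P(H₂))³ / ((0.0451)·(4.45)) = 295
P(H₂)³ = 2.55 ⇒ P(H₂) = 1.37 bar

P(H₂) = 1.37 bar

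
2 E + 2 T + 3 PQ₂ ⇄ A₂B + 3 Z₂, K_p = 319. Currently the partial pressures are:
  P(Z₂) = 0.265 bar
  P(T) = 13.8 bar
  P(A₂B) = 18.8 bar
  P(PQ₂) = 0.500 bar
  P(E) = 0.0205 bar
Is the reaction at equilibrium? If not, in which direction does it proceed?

in the forward direction

Q_p = P(A₂B)·P(Z₂)³ / (P(E)²·P(T)²·P(PQ₂)³) = (18.8)·(0.265)³ / ((0.0205)²·(13.8)²·(0.500)³) = 35.0
Q_p = 35.0 < K_p = 319, so the forward reaction proceeds.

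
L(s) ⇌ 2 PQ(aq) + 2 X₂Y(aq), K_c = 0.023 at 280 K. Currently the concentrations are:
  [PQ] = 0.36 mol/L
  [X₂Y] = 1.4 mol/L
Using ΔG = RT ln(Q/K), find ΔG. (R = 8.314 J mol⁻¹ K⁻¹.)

ΔG = 5.59 kJ/mol

(L is a pure solid — omitted from Q_c.)
Q_c = [PQ]²·[X₂Y]² = (0.36)²·(1.4)² = 0.254
ΔG = RT ln(Q_c/K_c) = (8.314 J mol⁻¹ K⁻¹)(280 K) × ln(0.254/0.023)
   = (2.328 kJ/mol)(2.402) = 5.59 kJ/mol
ΔG > 0, so the forward reaction is non-spontaneous (proceeds in reverse).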